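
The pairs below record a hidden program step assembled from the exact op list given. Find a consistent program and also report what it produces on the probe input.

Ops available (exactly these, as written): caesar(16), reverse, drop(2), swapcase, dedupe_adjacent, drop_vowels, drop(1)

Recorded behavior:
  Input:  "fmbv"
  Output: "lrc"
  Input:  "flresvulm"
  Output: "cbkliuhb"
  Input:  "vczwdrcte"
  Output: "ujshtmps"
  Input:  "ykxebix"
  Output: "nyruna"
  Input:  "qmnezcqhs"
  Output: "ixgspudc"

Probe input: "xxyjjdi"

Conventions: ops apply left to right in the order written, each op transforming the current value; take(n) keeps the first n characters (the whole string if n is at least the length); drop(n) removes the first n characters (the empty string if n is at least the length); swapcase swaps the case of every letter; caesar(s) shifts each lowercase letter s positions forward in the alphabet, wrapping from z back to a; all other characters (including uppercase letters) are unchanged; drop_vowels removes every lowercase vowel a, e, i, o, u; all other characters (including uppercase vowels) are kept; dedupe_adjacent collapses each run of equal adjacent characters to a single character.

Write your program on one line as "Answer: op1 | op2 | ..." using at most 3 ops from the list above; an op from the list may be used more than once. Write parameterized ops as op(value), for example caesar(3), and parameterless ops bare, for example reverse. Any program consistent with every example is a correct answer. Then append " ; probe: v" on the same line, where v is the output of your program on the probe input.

caesar(16) | drop(1) | reverse ; probe: "ytzzon"

Check, running the answer program on each example:
  "fmbv" -> "vcrl" -> "crl" -> "lrc"
  "flresvulm" -> "vbhuilkbc" -> "bhuilkbc" -> "cbkliuhb"
  "vczwdrcte" -> "lspmthsju" -> "spmthsju" -> "ujshtmps"
  "ykxebix" -> "oanuryn" -> "anuryn" -> "nyruna"
  "qmnezcqhs" -> "gcdupsgxi" -> "cdupsgxi" -> "ixgspudc"
  probe: "xxyjjdi" -> "nnozzty" -> "nozzty" -> "ytzzon"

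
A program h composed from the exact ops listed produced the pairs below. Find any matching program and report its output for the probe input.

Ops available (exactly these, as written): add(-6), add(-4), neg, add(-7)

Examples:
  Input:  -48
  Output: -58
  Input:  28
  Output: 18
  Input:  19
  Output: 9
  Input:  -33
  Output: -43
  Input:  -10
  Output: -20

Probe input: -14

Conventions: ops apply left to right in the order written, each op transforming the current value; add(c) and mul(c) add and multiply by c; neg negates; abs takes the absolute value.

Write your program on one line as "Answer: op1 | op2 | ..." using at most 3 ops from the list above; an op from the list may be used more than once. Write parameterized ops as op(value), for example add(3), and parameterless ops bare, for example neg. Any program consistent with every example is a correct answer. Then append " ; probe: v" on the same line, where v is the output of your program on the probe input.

add(-4) | add(-6) ; probe: -24

Check, running the answer program on each example:
  -48 -> -52 -> -58
  28 -> 24 -> 18
  19 -> 15 -> 9
  -33 -> -37 -> -43
  -10 -> -14 -> -20
  probe: -14 -> -18 -> -24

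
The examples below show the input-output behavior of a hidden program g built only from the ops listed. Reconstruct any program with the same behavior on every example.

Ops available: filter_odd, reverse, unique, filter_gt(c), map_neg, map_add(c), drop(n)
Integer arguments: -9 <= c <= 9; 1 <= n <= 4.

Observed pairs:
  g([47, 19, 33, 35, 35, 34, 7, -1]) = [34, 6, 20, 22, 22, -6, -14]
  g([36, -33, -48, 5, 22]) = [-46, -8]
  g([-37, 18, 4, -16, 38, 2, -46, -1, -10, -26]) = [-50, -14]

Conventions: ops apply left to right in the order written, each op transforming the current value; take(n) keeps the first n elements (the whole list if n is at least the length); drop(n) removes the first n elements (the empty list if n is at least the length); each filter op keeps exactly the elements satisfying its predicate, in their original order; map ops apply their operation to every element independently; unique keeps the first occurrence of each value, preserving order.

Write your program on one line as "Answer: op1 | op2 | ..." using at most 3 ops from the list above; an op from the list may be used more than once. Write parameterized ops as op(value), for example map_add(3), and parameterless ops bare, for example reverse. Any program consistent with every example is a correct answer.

map_add(-6) | filter_odd | map_add(-7)

Check, running the answer program on each example:
  [47, 19, 33, 35, 35, 34, 7, -1] -> [41, 13, 27, 29, 29, 28, 1, -7] -> [41, 13, 27, 29, 29, 1, -7] -> [34, 6, 20, 22, 22, -6, -14]
  [36, -33, -48, 5, 22] -> [30, -39, -54, -1, 16] -> [-39, -1] -> [-46, -8]
  [-37, 18, 4, -16, 38, 2, -46, -1, -10, -26] -> [-43, 12, -2, -22, 32, -4, -52, -7, -16, -32] -> [-43, -7] -> [-50, -14]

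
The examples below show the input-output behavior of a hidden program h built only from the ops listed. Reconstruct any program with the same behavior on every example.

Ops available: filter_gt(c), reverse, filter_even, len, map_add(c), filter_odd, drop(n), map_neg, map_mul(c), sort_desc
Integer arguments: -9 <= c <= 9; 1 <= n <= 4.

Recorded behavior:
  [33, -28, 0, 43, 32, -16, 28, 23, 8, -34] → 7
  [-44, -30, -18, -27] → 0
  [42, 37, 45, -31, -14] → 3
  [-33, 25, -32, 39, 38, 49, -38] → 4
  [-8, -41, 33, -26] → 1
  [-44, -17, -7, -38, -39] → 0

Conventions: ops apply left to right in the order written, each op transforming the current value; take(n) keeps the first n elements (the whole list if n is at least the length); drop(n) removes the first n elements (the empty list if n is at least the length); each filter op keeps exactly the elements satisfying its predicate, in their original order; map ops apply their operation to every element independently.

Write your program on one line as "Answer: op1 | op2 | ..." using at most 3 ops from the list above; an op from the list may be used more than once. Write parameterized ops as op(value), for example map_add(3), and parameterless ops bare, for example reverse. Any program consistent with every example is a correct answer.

filter_gt(-3) | reverse | len

Check, running the answer program on each example:
  [33, -28, 0, 43, 32, -16, 28, 23, 8, -34] -> [33, 0, 43, 32, 28, 23, 8] -> [8, 23, 28, 32, 43, 0, 33] -> 7
  [-44, -30, -18, -27] -> [] -> [] -> 0
  [42, 37, 45, -31, -14] -> [42, 37, 45] -> [45, 37, 42] -> 3
  [-33, 25, -32, 39, 38, 49, -38] -> [25, 39, 38, 49] -> [49, 38, 39, 25] -> 4
  [-8, -41, 33, -26] -> [33] -> [33] -> 1
  [-44, -17, -7, -38, -39] -> [] -> [] -> 0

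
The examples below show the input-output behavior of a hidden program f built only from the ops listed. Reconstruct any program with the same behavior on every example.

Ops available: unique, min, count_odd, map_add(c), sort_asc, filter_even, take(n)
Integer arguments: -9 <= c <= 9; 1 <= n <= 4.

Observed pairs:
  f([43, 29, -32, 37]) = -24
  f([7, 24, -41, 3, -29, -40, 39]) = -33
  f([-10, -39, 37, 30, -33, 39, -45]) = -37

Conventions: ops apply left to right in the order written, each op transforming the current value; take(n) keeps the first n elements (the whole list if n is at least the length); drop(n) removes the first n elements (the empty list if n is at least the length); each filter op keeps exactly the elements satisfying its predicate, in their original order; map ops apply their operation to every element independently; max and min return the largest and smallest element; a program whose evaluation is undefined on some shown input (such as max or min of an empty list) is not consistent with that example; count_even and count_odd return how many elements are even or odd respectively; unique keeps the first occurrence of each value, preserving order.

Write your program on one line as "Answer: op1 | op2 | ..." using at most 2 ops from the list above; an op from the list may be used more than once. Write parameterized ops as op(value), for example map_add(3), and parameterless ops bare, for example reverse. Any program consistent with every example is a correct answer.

map_add(8) | min

Check, running the answer program on each example:
  [43, 29, -32, 37] -> [51, 37, -24, 45] -> -24
  [7, 24, -41, 3, -29, -40, 39] -> [15, 32, -33, 11, -21, -32, 47] -> -33
  [-10, -39, 37, 30, -33, 39, -45] -> [-2, -31, 45, 38, -25, 47, -37] -> -37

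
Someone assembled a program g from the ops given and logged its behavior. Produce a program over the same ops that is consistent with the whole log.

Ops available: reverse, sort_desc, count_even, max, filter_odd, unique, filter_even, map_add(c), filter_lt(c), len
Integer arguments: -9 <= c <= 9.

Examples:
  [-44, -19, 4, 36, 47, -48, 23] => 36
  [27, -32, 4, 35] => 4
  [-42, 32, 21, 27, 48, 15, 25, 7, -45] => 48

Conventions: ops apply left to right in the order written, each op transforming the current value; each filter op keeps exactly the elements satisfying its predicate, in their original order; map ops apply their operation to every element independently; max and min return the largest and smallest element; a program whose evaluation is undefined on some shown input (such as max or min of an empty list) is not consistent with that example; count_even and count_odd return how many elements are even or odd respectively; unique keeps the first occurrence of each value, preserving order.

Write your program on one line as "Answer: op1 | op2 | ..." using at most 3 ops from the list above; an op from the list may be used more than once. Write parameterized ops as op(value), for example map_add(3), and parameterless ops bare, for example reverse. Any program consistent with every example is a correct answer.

filter_even | max

Check, running the answer program on each example:
  [-44, -19, 4, 36, 47, -48, 23] -> [-44, 4, 36, -48] -> 36
  [27, -32, 4, 35] -> [-32, 4] -> 4
  [-42, 32, 21, 27, 48, 15, 25, 7, -45] -> [-42, 32, 48] -> 48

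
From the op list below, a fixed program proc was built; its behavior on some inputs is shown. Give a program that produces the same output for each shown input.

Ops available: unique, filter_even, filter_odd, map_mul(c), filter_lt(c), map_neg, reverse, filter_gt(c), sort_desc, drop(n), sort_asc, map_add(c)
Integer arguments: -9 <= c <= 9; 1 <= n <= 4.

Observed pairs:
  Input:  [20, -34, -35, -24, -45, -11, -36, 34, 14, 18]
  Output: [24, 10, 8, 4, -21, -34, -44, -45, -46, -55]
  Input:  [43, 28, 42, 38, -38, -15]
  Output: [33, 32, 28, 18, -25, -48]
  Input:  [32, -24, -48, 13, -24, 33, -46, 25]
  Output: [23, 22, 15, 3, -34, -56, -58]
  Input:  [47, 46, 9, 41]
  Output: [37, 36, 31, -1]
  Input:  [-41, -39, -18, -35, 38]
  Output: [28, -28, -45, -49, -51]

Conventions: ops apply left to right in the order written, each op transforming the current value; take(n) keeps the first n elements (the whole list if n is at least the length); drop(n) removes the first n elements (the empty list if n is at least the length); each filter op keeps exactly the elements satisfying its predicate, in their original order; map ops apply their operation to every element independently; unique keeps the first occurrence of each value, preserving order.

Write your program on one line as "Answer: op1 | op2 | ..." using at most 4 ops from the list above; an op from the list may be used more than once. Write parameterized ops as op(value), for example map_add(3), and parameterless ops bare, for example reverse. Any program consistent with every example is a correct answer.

map_add(-7) | sort_desc | unique | map_add(-3)

Check, running the answer program on each example:
  [20, -34, -35, -24, -45, -11, -36, 34, 14, 18] -> [13, -41, -42, -31, -52, -18, -43, 27, 7, 11] -> [27, 13, 11, 7, -18, -31, -41, -42, -43, -52] -> [27, 13, 11, 7, -18, -31, -41, -42, -43, -52] -> [24, 10, 8, 4, -21, -34, -44, -45, -46, -55]
  [43, 28, 42, 38, -38, -15] -> [36, 21, 35, 31, -45, -22] -> [36, 35, 31, 21, -22, -45] -> [36, 35, 31, 21, -22, -45] -> [33, 32, 28, 18, -25, -48]
  [32, -24, -48, 13, -24, 33, -46, 25] -> [25, -31, -55, 6, -31, 26, -53, 18] -> [26, 25, 18, 6, -31, -31, -53, -55] -> [26, 25, 18, 6, -31, -53, -55] -> [23, 22, 15, 3, -34, -56, -58]
  [47, 46, 9, 41] -> [40, 39, 2, 34] -> [40, 39, 34, 2] -> [40, 39, 34, 2] -> [37, 36, 31, -1]
  [-41, -39, -18, -35, 38] -> [-48, -46, -25, -42, 31] -> [31, -25, -42, -46, -48] -> [31, -25, -42, -46, -48] -> [28, -28, -45, -49, -51]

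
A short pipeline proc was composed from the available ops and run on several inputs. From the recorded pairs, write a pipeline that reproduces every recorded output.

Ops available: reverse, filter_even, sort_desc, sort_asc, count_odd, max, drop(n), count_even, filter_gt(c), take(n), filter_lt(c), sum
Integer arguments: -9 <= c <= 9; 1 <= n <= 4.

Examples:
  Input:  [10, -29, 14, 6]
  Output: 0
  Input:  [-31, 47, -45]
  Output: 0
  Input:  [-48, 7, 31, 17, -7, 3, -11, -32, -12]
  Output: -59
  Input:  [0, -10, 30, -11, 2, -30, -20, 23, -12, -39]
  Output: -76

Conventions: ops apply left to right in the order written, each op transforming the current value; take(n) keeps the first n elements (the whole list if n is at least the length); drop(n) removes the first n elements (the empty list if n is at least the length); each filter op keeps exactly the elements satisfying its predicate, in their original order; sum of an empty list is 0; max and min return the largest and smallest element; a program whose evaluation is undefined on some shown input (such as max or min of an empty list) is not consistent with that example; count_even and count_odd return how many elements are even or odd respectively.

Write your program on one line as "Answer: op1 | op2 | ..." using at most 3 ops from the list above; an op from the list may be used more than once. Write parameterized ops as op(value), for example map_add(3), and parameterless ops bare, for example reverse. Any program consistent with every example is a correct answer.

drop(4) | reverse | sum

Check, running the answer program on each example:
  [10, -29, 14, 6] -> [] -> [] -> 0
  [-31, 47, -45] -> [] -> [] -> 0
  [-48, 7, 31, 17, -7, 3, -11, -32, -12] -> [-7, 3, -11, -32, -12] -> [-12, -32, -11, 3, -7] -> -59
  [0, -10, 30, -11, 2, -30, -20, 23, -12, -39] -> [2, -30, -20, 23, -12, -39] -> [-39, -12, 23, -20, -30, 2] -> -76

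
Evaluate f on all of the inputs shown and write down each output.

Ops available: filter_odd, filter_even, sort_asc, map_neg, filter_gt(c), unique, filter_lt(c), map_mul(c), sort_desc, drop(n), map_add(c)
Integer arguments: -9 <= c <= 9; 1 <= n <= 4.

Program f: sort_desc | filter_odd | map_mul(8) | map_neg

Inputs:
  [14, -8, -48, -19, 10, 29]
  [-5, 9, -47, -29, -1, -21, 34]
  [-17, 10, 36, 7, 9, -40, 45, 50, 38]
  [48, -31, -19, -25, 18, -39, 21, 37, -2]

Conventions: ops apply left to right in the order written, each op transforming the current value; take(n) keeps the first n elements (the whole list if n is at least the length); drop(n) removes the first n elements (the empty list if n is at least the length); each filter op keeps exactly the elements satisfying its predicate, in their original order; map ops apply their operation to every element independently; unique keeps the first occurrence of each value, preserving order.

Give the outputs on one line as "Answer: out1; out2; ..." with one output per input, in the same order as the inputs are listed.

Execution, op by op:
  [14, -8, -48, -19, 10, 29] -> [29, 14, 10, -8, -19, -48] -> [29, -19] -> [232, -152] -> [-232, 152]
  [-5, 9, -47, -29, -1, -21, 34] -> [34, 9, -1, -5, -21, -29, -47] -> [9, -1, -5, -21, -29, -47] -> [72, -8, -40, -168, -232, -376] -> [-72, 8, 40, 168, 232, 376]
  [-17, 10, 36, 7, 9, -40, 45, 50, 38] -> [50, 45, 38, 36, 10, 9, 7, -17, -40] -> [45, 9, 7, -17] -> [360, 72, 56, -136] -> [-360, -72, -56, 136]
  [48, -31, -19, -25, 18, -39, 21, 37, -2] -> [48, 37, 21, 18, -2, -19, -25, -31, -39] -> [37, 21, -19, -25, -31, -39] -> [296, 168, -152, -200, -248, -312] -> [-296, -168, 152, 200, 248, 312]

[-232, 152]; [-72, 8, 40, 168, 232, 376]; [-360, -72, -56, 136]; [-296, -168, 152, 200, 248, 312]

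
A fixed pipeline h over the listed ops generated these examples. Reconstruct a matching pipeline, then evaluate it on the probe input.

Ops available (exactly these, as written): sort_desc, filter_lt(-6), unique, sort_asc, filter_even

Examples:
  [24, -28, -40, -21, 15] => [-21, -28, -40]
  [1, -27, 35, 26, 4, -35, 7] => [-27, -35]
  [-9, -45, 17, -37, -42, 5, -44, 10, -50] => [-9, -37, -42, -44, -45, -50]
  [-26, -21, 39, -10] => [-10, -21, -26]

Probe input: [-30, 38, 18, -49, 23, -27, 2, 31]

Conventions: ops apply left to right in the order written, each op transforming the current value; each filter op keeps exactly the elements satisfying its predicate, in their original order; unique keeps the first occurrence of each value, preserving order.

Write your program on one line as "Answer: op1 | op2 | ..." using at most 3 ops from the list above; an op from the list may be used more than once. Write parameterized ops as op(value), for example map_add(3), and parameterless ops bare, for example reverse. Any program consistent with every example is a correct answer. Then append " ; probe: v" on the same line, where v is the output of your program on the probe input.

filter_lt(-6) | sort_desc ; probe: [-27, -30, -49]

Check, running the answer program on each example:
  [24, -28, -40, -21, 15] -> [-28, -40, -21] -> [-21, -28, -40]
  [1, -27, 35, 26, 4, -35, 7] -> [-27, -35] -> [-27, -35]
  [-9, -45, 17, -37, -42, 5, -44, 10, -50] -> [-9, -45, -37, -42, -44, -50] -> [-9, -37, -42, -44, -45, -50]
  [-26, -21, 39, -10] -> [-26, -21, -10] -> [-10, -21, -26]
  probe: [-30, 38, 18, -49, 23, -27, 2, 31] -> [-30, -49, -27] -> [-27, -30, -49]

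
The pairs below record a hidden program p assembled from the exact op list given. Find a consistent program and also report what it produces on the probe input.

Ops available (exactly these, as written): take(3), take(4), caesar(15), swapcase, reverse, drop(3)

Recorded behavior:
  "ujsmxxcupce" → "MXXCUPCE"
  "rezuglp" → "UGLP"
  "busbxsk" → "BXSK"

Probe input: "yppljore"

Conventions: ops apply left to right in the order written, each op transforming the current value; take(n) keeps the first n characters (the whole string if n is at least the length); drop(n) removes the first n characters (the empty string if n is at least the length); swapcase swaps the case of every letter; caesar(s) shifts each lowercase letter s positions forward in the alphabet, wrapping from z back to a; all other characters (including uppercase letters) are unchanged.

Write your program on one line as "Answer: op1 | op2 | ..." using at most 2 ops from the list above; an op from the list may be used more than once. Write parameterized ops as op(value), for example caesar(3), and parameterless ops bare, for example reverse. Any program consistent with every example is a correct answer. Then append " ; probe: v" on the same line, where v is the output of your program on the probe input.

swapcase | drop(3) ; probe: "LJORE"

Check, running the answer program on each example:
  "ujsmxxcupce" -> "UJSMXXCUPCE" -> "MXXCUPCE"
  "rezuglp" -> "REZUGLP" -> "UGLP"
  "busbxsk" -> "BUSBXSK" -> "BXSK"
  probe: "yppljore" -> "YPPLJORE" -> "LJORE"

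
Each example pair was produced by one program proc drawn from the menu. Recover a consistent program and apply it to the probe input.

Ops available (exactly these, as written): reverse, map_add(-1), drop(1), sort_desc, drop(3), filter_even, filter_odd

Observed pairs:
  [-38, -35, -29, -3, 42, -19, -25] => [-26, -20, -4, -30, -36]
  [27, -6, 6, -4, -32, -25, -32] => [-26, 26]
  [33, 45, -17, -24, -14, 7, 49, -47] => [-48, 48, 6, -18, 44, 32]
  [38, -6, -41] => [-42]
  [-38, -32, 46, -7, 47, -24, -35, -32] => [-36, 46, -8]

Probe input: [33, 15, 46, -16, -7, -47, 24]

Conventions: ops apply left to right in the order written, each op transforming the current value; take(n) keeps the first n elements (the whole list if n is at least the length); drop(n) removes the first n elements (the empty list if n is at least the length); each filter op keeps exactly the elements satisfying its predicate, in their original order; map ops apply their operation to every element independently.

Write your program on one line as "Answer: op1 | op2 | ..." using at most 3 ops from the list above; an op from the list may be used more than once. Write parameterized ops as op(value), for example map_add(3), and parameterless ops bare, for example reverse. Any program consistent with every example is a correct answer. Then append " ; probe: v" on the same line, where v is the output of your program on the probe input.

filter_odd | reverse | map_add(-1) ; probe: [-48, -8, 14, 32]

Check, running the answer program on each example:
  [-38, -35, -29, -3, 42, -19, -25] -> [-35, -29, -3, -19, -25] -> [-25, -19, -3, -29, -35] -> [-26, -20, -4, -30, -36]
  [27, -6, 6, -4, -32, -25, -32] -> [27, -25] -> [-25, 27] -> [-26, 26]
  [33, 45, -17, -24, -14, 7, 49, -47] -> [33, 45, -17, 7, 49, -47] -> [-47, 49, 7, -17, 45, 33] -> [-48, 48, 6, -18, 44, 32]
  [38, -6, -41] -> [-41] -> [-41] -> [-42]
  [-38, -32, 46, -7, 47, -24, -35, -32] -> [-7, 47, -35] -> [-35, 47, -7] -> [-36, 46, -8]
  probe: [33, 15, 46, -16, -7, -47, 24] -> [33, 15, -7, -47] -> [-47, -7, 15, 33] -> [-48, -8, 14, 32]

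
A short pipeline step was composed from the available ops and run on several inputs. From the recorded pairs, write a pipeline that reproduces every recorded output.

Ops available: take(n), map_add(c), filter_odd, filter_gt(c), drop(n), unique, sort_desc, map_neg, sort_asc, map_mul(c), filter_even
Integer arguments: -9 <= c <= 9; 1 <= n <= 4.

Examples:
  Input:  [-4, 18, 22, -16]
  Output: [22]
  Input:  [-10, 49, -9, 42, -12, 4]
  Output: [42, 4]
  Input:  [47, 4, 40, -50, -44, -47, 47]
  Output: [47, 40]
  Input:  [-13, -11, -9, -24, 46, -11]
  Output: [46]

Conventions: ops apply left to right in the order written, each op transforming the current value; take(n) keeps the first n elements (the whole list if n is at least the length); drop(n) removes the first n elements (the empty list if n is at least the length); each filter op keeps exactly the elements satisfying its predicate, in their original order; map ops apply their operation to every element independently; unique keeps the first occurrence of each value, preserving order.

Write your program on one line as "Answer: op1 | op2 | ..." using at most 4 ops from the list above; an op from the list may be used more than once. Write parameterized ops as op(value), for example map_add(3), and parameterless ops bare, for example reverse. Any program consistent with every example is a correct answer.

drop(2) | sort_desc | filter_gt(-6)

Check, running the answer program on each example:
  [-4, 18, 22, -16] -> [22, -16] -> [22, -16] -> [22]
  [-10, 49, -9, 42, -12, 4] -> [-9, 42, -12, 4] -> [42, 4, -9, -12] -> [42, 4]
  [47, 4, 40, -50, -44, -47, 47] -> [40, -50, -44, -47, 47] -> [47, 40, -44, -47, -50] -> [47, 40]
  [-13, -11, -9, -24, 46, -11] -> [-9, -24, 46, -11] -> [46, -9, -11, -24] -> [46]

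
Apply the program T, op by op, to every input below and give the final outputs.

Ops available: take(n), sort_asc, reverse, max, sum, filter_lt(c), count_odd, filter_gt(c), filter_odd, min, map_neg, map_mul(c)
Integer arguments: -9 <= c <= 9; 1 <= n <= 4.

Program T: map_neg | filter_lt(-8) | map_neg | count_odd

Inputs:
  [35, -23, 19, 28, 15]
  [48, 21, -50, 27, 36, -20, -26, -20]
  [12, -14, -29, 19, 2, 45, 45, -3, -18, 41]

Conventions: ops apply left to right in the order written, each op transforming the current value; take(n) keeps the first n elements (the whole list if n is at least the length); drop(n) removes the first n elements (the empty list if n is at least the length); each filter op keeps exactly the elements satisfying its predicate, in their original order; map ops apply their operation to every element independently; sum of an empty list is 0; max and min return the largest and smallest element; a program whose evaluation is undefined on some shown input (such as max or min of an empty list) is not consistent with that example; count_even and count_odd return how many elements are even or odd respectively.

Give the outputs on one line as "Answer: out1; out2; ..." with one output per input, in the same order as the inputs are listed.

3; 2; 4

Execution, op by op:
  [35, -23, 19, 28, 15] -> [-35, 23, -19, -28, -15] -> [-35, -19, -28, -15] -> [35, 19, 28, 15] -> 3
  [48, 21, -50, 27, 36, -20, -26, -20] -> [-48, -21, 50, -27, -36, 20, 26, 20] -> [-48, -21, -27, -36] -> [48, 21, 27, 36] -> 2
  [12, -14, -29, 19, 2, 45, 45, -3, -18, 41] -> [-12, 14, 29, -19, -2, -45, -45, 3, 18, -41] -> [-12, -19, -45, -45, -41] -> [12, 19, 45, 45, 41] -> 4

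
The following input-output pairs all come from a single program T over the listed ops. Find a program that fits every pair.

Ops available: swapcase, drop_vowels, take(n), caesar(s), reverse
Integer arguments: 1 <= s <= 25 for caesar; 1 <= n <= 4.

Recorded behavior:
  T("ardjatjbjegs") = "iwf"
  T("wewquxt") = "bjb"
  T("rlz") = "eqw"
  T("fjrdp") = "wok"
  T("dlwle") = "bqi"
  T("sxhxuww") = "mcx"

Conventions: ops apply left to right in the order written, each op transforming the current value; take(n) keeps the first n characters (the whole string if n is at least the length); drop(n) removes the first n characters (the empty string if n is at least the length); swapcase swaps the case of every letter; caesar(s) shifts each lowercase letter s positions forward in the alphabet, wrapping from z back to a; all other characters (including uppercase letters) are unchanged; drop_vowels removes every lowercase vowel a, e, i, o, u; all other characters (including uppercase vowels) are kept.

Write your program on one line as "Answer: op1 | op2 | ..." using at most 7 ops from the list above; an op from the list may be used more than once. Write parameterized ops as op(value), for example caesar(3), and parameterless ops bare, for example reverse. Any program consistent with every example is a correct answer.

caesar(6) | swapcase | take(3) | reverse | swapcase | caesar(25)

Check, running the answer program on each example:
  "ardjatjbjegs" -> "gxjpgzphpkmy" -> "GXJPGZPHPKMY" -> "GXJ" -> "JXG" -> "jxg" -> "iwf"
  "wewquxt" -> "ckcwadz" -> "CKCWADZ" -> "CKC" -> "CKC" -> "ckc" -> "bjb"
  "rlz" -> "xrf" -> "XRF" -> "XRF" -> "FRX" -> "frx" -> "eqw"
  "fjrdp" -> "lpxjv" -> "LPXJV" -> "LPX" -> "XPL" -> "xpl" -> "wok"
  "dlwle" -> "jrcrk" -> "JRCRK" -> "JRC" -> "CRJ" -> "crj" -> "bqi"
  "sxhxuww" -> "ydndacc" -> "YDNDACC" -> "YDN" -> "NDY" -> "ndy" -> "mcx"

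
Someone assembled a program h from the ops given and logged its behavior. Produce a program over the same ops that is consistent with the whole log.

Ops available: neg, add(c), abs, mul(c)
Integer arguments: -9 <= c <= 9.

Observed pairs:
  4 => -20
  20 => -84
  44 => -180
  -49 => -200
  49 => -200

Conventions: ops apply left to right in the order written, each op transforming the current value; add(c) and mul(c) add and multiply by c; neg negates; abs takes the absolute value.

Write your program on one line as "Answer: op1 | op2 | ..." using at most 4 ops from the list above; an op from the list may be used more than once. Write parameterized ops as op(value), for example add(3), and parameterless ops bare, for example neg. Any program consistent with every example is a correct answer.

abs | mul(-4) | add(-4)

Check, running the answer program on each example:
  4 -> 4 -> -16 -> -20
  20 -> 20 -> -80 -> -84
  44 -> 44 -> -176 -> -180
  -49 -> 49 -> -196 -> -200
  49 -> 49 -> -196 -> -200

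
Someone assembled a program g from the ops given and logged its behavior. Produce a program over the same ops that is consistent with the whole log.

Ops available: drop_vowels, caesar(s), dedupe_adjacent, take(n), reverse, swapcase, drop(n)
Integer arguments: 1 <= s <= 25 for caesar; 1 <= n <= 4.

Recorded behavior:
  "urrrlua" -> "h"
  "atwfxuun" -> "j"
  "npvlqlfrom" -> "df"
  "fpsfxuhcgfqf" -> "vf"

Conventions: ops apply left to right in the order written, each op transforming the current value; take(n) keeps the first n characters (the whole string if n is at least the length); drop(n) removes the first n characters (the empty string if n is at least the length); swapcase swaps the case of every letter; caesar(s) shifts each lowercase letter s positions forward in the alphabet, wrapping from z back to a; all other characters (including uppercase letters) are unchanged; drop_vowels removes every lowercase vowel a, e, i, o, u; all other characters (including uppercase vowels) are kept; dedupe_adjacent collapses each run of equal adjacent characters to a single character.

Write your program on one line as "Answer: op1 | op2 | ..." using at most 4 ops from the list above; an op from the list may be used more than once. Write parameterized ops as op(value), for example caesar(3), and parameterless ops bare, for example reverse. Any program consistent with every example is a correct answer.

take(2) | drop_vowels | caesar(16)

Check, running the answer program on each example:
  "urrrlua" -> "ur" -> "r" -> "h"
  "atwfxuun" -> "at" -> "t" -> "j"
  "npvlqlfrom" -> "np" -> "np" -> "df"
  "fpsfxuhcgfqf" -> "fp" -> "fp" -> "vf"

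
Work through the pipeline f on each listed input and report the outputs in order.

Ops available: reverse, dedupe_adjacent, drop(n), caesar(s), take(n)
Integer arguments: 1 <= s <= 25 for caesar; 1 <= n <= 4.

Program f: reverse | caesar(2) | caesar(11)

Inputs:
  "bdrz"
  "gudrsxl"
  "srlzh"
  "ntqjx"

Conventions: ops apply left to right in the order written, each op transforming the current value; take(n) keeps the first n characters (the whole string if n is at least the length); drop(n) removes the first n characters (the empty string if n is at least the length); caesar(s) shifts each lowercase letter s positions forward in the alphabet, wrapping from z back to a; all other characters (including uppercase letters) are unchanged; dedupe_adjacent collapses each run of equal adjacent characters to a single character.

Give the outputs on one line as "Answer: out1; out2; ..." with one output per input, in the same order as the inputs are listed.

"meqo"; "ykfeqht"; "umyef"; "kwdga"

Execution, op by op:
  "bdrz" -> "zrdb" -> "btfd" -> "meqo"
  "gudrsxl" -> "lxsrdug" -> "nzutfwi" -> "ykfeqht"
  "srlzh" -> "hzlrs" -> "jbntu" -> "umyef"
  "ntqjx" -> "xjqtn" -> "zlsvp" -> "kwdga"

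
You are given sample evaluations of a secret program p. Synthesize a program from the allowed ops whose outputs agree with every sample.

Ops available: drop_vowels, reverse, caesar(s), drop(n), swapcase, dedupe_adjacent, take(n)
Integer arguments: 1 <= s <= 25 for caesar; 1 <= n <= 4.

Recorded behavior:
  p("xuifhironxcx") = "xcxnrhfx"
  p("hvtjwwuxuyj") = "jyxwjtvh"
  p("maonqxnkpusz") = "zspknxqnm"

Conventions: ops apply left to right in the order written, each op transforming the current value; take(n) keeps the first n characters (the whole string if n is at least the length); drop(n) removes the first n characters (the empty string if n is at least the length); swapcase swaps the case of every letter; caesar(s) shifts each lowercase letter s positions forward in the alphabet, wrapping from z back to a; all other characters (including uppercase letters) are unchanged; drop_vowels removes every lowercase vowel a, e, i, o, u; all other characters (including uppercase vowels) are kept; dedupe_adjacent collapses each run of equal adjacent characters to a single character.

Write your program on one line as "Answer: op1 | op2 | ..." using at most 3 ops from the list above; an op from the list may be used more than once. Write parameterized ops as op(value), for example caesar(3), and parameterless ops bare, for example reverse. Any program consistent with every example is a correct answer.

reverse | dedupe_adjacent | drop_vowels

Check, running the answer program on each example:
  "xuifhironxcx" -> "xcxnorihfiux" -> "xcxnorihfiux" -> "xcxnrhfx"
  "hvtjwwuxuyj" -> "jyuxuwwjtvh" -> "jyuxuwjtvh" -> "jyxwjtvh"
  "maonqxnkpusz" -> "zsupknxqnoam" -> "zsupknxqnoam" -> "zspknxqnm"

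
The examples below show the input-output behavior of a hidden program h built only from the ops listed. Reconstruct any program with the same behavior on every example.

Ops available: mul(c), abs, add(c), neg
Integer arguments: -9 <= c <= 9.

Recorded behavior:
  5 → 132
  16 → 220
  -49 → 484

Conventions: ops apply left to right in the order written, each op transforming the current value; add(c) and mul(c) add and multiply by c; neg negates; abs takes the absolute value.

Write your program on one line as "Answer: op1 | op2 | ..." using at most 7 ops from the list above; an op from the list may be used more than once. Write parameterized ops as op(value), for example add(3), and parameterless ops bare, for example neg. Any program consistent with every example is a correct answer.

abs | add(7) | neg | mul(2) | add(-9) | mul(-4)

Check, running the answer program on each example:
  5 -> 5 -> 12 -> -12 -> -24 -> -33 -> 132
  16 -> 16 -> 23 -> -23 -> -46 -> -55 -> 220
  -49 -> 49 -> 56 -> -56 -> -112 -> -121 -> 484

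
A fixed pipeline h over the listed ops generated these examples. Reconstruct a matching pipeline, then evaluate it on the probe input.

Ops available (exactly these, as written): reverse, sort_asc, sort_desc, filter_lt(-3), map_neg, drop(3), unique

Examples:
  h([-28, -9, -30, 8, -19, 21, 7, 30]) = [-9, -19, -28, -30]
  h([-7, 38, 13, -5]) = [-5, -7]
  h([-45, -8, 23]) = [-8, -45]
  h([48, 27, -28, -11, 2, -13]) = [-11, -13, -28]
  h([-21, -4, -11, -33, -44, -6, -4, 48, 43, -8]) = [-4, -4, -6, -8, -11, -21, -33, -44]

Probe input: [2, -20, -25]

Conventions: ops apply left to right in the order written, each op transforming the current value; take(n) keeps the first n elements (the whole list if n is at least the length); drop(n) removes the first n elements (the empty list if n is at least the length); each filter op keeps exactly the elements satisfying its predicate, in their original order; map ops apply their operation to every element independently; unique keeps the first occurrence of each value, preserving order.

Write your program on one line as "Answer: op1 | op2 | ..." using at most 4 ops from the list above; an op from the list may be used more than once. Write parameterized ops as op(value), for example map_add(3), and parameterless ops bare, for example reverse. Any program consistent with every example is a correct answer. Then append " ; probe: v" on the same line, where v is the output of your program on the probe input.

filter_lt(-3) | reverse | sort_desc ; probe: [-20, -25]

Check, running the answer program on each example:
  [-28, -9, -30, 8, -19, 21, 7, 30] -> [-28, -9, -30, -19] -> [-19, -30, -9, -28] -> [-9, -19, -28, -30]
  [-7, 38, 13, -5] -> [-7, -5] -> [-5, -7] -> [-5, -7]
  [-45, -8, 23] -> [-45, -8] -> [-8, -45] -> [-8, -45]
  [48, 27, -28, -11, 2, -13] -> [-28, -11, -13] -> [-13, -11, -28] -> [-11, -13, -28]
  [-21, -4, -11, -33, -44, -6, -4, 48, 43, -8] -> [-21, -4, -11, -33, -44, -6, -4, -8] -> [-8, -4, -6, -44, -33, -11, -4, -21] -> [-4, -4, -6, -8, -11, -21, -33, -44]
  probe: [2, -20, -25] -> [-20, -25] -> [-25, -20] -> [-20, -25]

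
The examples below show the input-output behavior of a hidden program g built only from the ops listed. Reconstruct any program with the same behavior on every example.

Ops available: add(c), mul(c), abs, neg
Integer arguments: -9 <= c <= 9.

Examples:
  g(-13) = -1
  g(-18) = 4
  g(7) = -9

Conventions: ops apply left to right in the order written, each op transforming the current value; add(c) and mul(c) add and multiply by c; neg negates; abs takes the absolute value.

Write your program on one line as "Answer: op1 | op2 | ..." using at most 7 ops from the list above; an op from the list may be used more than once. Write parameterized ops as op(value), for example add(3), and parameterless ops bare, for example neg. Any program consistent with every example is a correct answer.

add(1) | add(-2) | abs | add(-4) | add(-9) | add(-2)

Check, running the answer program on each example:
  -13 -> -12 -> -14 -> 14 -> 10 -> 1 -> -1
  -18 -> -17 -> -19 -> 19 -> 15 -> 6 -> 4
  7 -> 8 -> 6 -> 6 -> 2 -> -7 -> -9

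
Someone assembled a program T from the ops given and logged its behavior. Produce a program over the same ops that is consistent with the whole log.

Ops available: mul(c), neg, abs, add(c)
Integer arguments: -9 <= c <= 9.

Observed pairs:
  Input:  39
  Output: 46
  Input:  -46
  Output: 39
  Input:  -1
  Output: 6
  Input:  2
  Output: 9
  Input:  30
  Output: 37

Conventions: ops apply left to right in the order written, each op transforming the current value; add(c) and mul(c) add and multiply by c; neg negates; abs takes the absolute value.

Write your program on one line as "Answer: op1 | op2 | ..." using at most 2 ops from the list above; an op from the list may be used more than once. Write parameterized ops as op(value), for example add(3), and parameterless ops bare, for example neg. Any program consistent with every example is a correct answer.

add(7) | abs

Check, running the answer program on each example:
  39 -> 46 -> 46
  -46 -> -39 -> 39
  -1 -> 6 -> 6
  2 -> 9 -> 9
  30 -> 37 -> 37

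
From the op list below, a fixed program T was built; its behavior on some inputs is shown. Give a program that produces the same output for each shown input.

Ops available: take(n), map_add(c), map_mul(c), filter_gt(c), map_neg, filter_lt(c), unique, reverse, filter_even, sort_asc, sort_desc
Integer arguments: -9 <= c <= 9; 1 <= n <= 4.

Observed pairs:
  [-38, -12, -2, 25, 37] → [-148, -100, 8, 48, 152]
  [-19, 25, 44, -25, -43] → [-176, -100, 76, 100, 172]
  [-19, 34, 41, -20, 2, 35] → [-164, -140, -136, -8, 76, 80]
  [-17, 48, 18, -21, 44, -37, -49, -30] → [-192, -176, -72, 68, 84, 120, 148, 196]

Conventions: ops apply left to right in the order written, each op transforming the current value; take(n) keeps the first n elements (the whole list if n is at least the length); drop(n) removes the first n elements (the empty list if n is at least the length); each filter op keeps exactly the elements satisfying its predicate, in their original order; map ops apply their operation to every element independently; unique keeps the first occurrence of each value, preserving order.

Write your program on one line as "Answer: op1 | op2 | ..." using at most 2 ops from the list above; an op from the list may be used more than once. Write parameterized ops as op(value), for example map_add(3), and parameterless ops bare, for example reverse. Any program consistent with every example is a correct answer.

map_mul(-4) | sort_asc

Check, running the answer program on each example:
  [-38, -12, -2, 25, 37] -> [152, 48, 8, -100, -148] -> [-148, -100, 8, 48, 152]
  [-19, 25, 44, -25, -43] -> [76, -100, -176, 100, 172] -> [-176, -100, 76, 100, 172]
  [-19, 34, 41, -20, 2, 35] -> [76, -136, -164, 80, -8, -140] -> [-164, -140, -136, -8, 76, 80]
  [-17, 48, 18, -21, 44, -37, -49, -30] -> [68, -192, -72, 84, -176, 148, 196, 120] -> [-192, -176, -72, 68, 84, 120, 148, 196]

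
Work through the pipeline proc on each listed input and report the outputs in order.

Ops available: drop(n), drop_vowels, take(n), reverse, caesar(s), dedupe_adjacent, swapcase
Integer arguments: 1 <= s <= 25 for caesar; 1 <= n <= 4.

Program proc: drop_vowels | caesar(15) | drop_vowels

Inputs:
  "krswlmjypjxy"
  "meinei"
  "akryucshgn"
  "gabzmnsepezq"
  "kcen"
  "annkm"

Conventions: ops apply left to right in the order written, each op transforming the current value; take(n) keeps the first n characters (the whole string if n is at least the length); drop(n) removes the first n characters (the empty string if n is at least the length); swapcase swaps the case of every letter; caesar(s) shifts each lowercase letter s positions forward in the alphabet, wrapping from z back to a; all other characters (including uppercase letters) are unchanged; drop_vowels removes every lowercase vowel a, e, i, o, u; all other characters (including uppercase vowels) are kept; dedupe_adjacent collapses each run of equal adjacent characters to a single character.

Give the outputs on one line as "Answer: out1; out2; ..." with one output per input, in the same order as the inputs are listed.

Execution, op by op:
  "krswlmjypjxy" -> "krswlmjypjxy" -> "zghlabyneymn" -> "zghlbynymn"
  "meinei" -> "mn" -> "bc" -> "bc"
  "akryucshgn" -> "krycshgn" -> "zgnrhwvc" -> "zgnrhwvc"
  "gabzmnsepezq" -> "gbzmnspzq" -> "vqobcheof" -> "vqbchf"
  "kcen" -> "kcn" -> "zrc" -> "zrc"
  "annkm" -> "nnkm" -> "cczb" -> "cczb"

"zghlbynymn"; "bc"; "zgnrhwvc"; "vqbchf"; "zrc"; "cczb"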